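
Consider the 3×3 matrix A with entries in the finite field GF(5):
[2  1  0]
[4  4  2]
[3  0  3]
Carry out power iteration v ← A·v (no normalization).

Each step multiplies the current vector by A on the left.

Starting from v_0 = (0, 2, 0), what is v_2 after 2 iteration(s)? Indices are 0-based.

v_0 = (0, 2, 0).
v_1 = A·v_0 = (2, 3, 0).
v_2 = A·v_1 = (2, 0, 1).

v_2 = (2, 0, 1)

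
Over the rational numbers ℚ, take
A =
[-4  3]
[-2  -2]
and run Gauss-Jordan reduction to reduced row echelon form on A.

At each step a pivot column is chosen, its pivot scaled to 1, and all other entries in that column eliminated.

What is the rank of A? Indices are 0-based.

pivot(0,0)=-4: scale R0 → (1, -3/4)
  clear (1,0): R1 −= (-2)R0 → (0, -7/2)
pivot(1,1)=-7/2: scale R1 → (0, 1)
  clear (0,1): R0 −= (-3/4)R1 → (1, 0)

rank = 2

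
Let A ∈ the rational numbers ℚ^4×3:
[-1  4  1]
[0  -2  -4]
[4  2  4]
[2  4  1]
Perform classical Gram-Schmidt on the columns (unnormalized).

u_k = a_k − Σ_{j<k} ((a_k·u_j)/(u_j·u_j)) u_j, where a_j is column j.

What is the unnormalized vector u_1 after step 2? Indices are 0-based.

u_1 = (32/7, -2, -2/7, 20/7)

Step 1: u_0 = a_0 = (-1, 0, 4, 2).
Step 2: u_1 = a_1 − (4/7)·u_0 = (32/7, -2, -2/7, 20/7).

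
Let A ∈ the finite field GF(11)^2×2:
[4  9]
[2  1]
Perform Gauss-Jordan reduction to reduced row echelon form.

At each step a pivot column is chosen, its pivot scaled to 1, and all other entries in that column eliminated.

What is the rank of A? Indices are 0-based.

[1] R0 /= 4  ⇒  (1, 5)
     R1 -= 2·R0  ⇒  (0, 2)
[2] R1 /= 2  ⇒  (0, 1)
     R0 -= 5·R1  ⇒  (1, 0)

rank = 2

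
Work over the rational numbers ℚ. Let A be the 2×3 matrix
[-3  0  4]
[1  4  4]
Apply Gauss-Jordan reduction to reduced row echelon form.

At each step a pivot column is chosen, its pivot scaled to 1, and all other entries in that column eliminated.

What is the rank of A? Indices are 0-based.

step 1: normalize row 0 (÷-3) = (1, 0, -4/3)
  row 1: subtract 1×row0 = (0, 4, 16/3)
step 2: normalize row 1 (÷4) = (0, 1, 4/3)

rank = 2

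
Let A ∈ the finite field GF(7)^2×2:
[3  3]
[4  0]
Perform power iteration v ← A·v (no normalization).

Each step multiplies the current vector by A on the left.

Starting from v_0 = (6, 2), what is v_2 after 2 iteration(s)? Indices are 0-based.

v_2 = (4, 5)

v_0 = (6, 2).
v_1 = A·v_0 = (3, 3).
v_2 = A·v_1 = (4, 5).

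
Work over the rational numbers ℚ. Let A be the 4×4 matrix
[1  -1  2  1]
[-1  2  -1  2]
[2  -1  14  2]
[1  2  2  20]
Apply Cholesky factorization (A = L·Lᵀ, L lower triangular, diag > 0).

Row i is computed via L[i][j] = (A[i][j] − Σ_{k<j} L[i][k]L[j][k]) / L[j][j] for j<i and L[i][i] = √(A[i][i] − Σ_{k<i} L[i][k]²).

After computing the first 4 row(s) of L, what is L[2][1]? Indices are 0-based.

L[2][1] = 1

Step 1: L[0][0] = √(1) = 1.
  L[1][0] = (-1) / L[0][0] = -1.
Step 2: L[1][1] = √(1) = 1.
  L[2][0] = (2) / L[0][0] = 2.
  L[2][1] = (1) / L[1][1] = 1.
Step 3: L[2][2] = √(9) = 3.
  L[3][0] = (1) / L[0][0] = 1.
  L[3][1] = (3) / L[1][1] = 3.
  L[3][2] = (-3) / L[2][2] = -1.
Step 4: L[3][3] = √(9) = 3.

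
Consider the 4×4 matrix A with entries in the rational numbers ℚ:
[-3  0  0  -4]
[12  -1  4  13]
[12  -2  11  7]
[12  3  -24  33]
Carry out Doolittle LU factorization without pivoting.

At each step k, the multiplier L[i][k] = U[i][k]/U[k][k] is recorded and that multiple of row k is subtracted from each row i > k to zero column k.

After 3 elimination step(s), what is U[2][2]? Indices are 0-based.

[col 0] pivot -3
  R1 -= -4*R0 → (0, -1, 4, -3)  (L[1][0] := -4)
  R2 -= -4*R0 → (0, -2, 11, -9)  (L[2][0] := -4)
  R3 -= -4*R0 → (0, 3, -24, 17)  (L[3][0] := -4)
[col 1] pivot -1
  R2 -= 2*R1 → (0, 0, 3, -3)  (L[2][1] := 2)
  R3 -= -3*R1 → (0, 0, -12, 8)  (L[3][1] := -3)
[col 2] pivot 3
  R3 -= -4*R2 → (0, 0, 0, -4)  (L[3][2] := -4)

U[2][2] = 3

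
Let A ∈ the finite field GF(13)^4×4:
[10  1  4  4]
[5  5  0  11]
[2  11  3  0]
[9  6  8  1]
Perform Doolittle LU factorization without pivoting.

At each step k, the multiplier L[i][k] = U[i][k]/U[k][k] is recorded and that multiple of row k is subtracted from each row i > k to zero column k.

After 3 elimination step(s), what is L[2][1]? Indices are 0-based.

[col 0] pivot 10
  R1 -= 7*R0 → (0, 11, 11, 9)  (L[1][0] := 7)
  R2 -= 8*R0 → (0, 3, 10, 7)  (L[2][0] := 8)
  R3 -= 10*R0 → (0, 9, 7, 0)  (L[3][0] := 10)
[col 1] pivot 11
  R2 -= 5*R1 → (0, 0, 7, 1)  (L[2][1] := 5)
  R3 -= 2*R1 → (0, 0, 11, 8)  (L[3][1] := 2)
[col 2] pivot 7
  R3 -= 9*R2 → (0, 0, 0, 12)  (L[3][2] := 9)

L[2][1] = 5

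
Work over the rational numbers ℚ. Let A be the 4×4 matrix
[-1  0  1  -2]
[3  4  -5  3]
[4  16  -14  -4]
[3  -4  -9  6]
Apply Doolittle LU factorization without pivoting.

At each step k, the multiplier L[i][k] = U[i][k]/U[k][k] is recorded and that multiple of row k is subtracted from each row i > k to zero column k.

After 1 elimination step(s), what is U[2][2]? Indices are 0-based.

[col 0] pivot -1
  R1 -= -3*R0 → (0, 4, -2, -3)  (L[1][0] := -3)
  R2 -= -4*R0 → (0, 16, -10, -12)  (L[2][0] := -4)
  R3 -= -3*R0 → (0, -4, -6, 0)  (L[3][0] := -3)

U[2][2] = -10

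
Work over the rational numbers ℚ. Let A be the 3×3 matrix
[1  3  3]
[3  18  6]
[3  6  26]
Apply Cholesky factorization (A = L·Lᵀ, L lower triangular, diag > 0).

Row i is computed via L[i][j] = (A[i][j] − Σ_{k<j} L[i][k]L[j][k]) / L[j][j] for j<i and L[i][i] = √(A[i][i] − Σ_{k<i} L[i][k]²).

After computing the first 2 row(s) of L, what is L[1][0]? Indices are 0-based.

L[1][0] = 3

Step 1: L[0][0] = √(1) = 1.
  L[1][0] = (3) / L[0][0] = 3.
Step 2: L[1][1] = √(9) = 3.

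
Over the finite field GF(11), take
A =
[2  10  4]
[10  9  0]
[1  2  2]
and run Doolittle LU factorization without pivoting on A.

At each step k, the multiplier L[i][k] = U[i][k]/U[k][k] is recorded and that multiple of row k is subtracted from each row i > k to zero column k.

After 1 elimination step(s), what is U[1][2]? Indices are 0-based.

U[1][2] = 2

[col 0] pivot 2
  R1 -= 5*R0 → (0, 3, 2)  (L[1][0] := 5)
  R2 -= 6*R0 → (0, 8, 0)  (L[2][0] := 6)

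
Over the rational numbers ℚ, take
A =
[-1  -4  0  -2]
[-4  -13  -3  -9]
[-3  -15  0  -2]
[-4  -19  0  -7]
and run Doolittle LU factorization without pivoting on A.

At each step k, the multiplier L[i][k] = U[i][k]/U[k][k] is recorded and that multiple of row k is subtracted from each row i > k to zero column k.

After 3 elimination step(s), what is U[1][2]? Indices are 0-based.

U[1][2] = -3

Step 1: pivot at (0,0) is -1.
  row1 ← row1 − (4)·row0  ⇒  L[1][0]=4, U row1=(0, 3, -3, -1)
  row2 ← row2 − (3)·row0  ⇒  L[2][0]=3, U row2=(0, -3, 0, 4)
  row3 ← row3 − (4)·row0  ⇒  L[3][0]=4, U row3=(0, -3, 0, 1)
Step 2: pivot at (1,1) is 3.
  row2 ← row2 − (-1)·row1  ⇒  L[2][1]=-1, U row2=(0, 0, -3, 3)
  row3 ← row3 − (-1)·row1  ⇒  L[3][1]=-1, U row3=(0, 0, -3, 0)
Step 3: pivot at (2,2) is -3.
  row3 ← row3 − (1)·row2  ⇒  L[3][2]=1, U row3=(0, 0, 0, -3)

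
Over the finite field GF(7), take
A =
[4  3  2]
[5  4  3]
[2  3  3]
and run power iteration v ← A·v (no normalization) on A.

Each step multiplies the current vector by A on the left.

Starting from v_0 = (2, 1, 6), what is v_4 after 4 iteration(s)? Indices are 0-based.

v_0 = (2, 1, 6).
v_1 = A·v_0 = (2, 4, 4).
v_2 = A·v_1 = (0, 3, 0).
v_3 = A·v_2 = (2, 5, 2).
v_4 = A·v_3 = (6, 1, 4).

v_4 = (6, 1, 4)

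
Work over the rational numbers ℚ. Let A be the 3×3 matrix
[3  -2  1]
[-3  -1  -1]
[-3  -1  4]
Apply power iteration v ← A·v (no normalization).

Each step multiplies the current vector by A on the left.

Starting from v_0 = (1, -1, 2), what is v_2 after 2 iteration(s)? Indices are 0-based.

v_0 = (1, -1, 2).
v_1 = A·v_0 = (7, -4, 6).
v_2 = A·v_1 = (35, -23, 7).

v_2 = (35, -23, 7)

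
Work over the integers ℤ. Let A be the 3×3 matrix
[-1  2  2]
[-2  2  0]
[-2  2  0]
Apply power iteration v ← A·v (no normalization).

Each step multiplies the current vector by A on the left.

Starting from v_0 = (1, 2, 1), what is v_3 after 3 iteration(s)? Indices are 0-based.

v_3 = (-27, -18, -18)

v_0 = (1, 2, 1).
v_1 = A·v_0 = (5, 2, 2).
v_2 = A·v_1 = (3, -6, -6).
v_3 = A·v_2 = (-27, -18, -18).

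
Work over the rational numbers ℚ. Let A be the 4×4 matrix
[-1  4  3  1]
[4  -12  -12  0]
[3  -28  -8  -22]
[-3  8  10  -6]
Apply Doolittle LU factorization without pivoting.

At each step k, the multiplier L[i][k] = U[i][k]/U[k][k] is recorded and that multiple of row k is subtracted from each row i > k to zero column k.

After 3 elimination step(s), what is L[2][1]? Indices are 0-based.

L[2][1] = -4

k=0: U[0][0]=-1
  eliminate (1,0): mult=-4, new row 1: (0, 4, 0, 4); set L[1][0]=-4
  eliminate (2,0): mult=-3, new row 2: (0, -16, 1, -19); set L[2][0]=-3
  eliminate (3,0): mult=3, new row 3: (0, -4, 1, -9); set L[3][0]=3
k=1: U[1][1]=4
  eliminate (2,1): mult=-4, new row 2: (0, 0, 1, -3); set L[2][1]=-4
  eliminate (3,1): mult=-1, new row 3: (0, 0, 1, -5); set L[3][1]=-1
k=2: U[2][2]=1
  eliminate (3,2): mult=1, new row 3: (0, 0, 0, -2); set L[3][2]=1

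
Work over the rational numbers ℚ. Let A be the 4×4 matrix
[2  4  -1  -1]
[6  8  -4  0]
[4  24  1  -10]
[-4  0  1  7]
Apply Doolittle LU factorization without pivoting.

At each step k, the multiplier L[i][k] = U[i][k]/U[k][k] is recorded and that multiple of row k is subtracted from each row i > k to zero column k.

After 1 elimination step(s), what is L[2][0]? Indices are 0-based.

L[2][0] = 2

[col 0] pivot 2
  R1 -= 3*R0 → (0, -4, -1, 3)  (L[1][0] := 3)
  R2 -= 2*R0 → (0, 16, 3, -8)  (L[2][0] := 2)
  R3 -= -2*R0 → (0, 8, -1, 5)  (L[3][0] := -2)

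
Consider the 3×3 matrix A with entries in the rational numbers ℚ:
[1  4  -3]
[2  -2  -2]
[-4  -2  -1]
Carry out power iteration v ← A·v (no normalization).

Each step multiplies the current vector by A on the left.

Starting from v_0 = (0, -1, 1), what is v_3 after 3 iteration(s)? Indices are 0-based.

v_3 = (-155, -42, 45)

v_0 = (0, -1, 1).
v_1 = A·v_0 = (-7, 0, 1).
v_2 = A·v_1 = (-10, -16, 27).
v_3 = A·v_2 = (-155, -42, 45).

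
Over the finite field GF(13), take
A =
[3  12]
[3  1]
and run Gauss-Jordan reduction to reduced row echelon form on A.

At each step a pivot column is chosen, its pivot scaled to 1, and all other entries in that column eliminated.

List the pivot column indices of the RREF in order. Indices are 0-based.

pivot columns: 0, 1

[1] R0 /= 3  ⇒  (1, 4)
     R1 -= 3·R0  ⇒  (0, 2)
[2] R1 /= 2  ⇒  (0, 1)
     R0 -= 4·R1  ⇒  (1, 0)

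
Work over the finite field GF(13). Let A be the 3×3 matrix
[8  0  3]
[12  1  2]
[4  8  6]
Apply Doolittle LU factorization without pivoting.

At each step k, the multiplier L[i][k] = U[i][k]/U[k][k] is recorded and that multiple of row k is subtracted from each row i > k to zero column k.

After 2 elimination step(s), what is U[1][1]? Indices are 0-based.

U[1][1] = 1

Step 1: pivot at (0,0) is 8.
  row1 ← row1 − (8)·row0  ⇒  L[1][0]=8, U row1=(0, 1, 4)
  row2 ← row2 − (7)·row0  ⇒  L[2][0]=7, U row2=(0, 8, 11)
Step 2: pivot at (1,1) is 1.
  row2 ← row2 − (8)·row1  ⇒  L[2][1]=8, U row2=(0, 0, 5)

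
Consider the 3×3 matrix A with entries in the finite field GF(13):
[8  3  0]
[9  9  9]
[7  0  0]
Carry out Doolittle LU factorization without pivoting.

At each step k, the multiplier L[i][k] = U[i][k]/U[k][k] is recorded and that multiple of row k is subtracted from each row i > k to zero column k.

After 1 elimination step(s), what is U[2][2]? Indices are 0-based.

k=0: U[0][0]=8
  eliminate (1,0): mult=6, new row 1: (0, 4, 9); set L[1][0]=6
  eliminate (2,0): mult=9, new row 2: (0, 12, 0); set L[2][0]=9

U[2][2] = 0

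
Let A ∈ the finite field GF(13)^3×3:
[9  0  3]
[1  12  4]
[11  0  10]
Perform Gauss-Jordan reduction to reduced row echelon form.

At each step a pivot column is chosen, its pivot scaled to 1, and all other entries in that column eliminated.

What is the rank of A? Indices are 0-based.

[1] R0 /= 9  ⇒  (1, 0, 9)
     R1 -= 1·R0  ⇒  (0, 12, 8)
     R2 -= 11·R0  ⇒  (0, 0, 2)
[2] R1 /= 12  ⇒  (0, 1, 5)
[3] R2 /= 2  ⇒  (0, 0, 1)
     R0 -= 9·R2  ⇒  (1, 0, 0)
     R1 -= 5·R2  ⇒  (0, 1, 0)

rank = 3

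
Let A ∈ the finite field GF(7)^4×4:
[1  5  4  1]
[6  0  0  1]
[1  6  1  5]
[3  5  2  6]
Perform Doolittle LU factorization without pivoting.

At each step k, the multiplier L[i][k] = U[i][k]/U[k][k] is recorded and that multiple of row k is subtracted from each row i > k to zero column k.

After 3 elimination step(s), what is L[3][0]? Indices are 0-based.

L[3][0] = 3

[col 0] pivot 1
  R1 -= 6*R0 → (0, 5, 4, 2)  (L[1][0] := 6)
  R2 -= 1*R0 → (0, 1, 4, 4)  (L[2][0] := 1)
  R3 -= 3*R0 → (0, 4, 4, 3)  (L[3][0] := 3)
[col 1] pivot 5
  R2 -= 3*R1 → (0, 0, 6, 5)  (L[2][1] := 3)
  R3 -= 5*R1 → (0, 0, 5, 0)  (L[3][1] := 5)
[col 2] pivot 6
  R3 -= 2*R2 → (0, 0, 0, 4)  (L[3][2] := 2)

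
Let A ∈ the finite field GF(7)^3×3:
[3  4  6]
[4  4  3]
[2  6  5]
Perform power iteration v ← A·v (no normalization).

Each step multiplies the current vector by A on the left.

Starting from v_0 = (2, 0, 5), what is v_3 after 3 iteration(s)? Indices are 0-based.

v_0 = (2, 0, 5).
v_1 = A·v_0 = (1, 2, 1).
v_2 = A·v_1 = (3, 1, 5).
v_3 = A·v_2 = (1, 3, 2).

v_3 = (1, 3, 2)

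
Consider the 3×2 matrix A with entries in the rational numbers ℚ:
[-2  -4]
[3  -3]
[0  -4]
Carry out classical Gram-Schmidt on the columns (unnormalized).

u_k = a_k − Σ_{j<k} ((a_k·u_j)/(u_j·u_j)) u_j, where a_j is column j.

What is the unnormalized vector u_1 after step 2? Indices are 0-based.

Step 1: u_0 = a_0 = (-2, 3, 0).
Step 2: u_1 = a_1 − (-1/13)·u_0 = (-54/13, -36/13, -4).

u_1 = (-54/13, -36/13, -4)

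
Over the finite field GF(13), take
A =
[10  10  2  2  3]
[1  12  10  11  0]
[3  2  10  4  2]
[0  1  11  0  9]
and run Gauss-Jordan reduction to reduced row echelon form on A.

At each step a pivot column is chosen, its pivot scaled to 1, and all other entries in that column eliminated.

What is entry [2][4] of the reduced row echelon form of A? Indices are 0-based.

pivot(0,0)=10: scale R0 → (1, 1, 8, 8, 12)
  clear (1,0): R1 −= (1)R0 → (0, 11, 2, 3, 1)
  clear (2,0): R2 −= (3)R0 → (0, 12, 12, 6, 5)
pivot(1,1)=11: scale R1 → (0, 1, 12, 5, 6)
  clear (0,1): R0 −= (1)R1 → (1, 0, 9, 3, 6)
  clear (2,1): R2 −= (12)R1 → (0, 0, 11, 11, 11)
  clear (3,1): R3 −= (1)R1 → (0, 0, 12, 8, 3)
pivot(2,2)=11: scale R2 → (0, 0, 1, 1, 1)
  clear (0,2): R0 −= (9)R2 → (1, 0, 0, 7, 10)
  clear (1,2): R1 −= (12)R2 → (0, 1, 0, 6, 7)
  clear (3,2): R3 −= (12)R2 → (0, 0, 0, 9, 4)
pivot(3,3)=9: scale R3 → (0, 0, 0, 1, 12)
  clear (0,3): R0 −= (7)R3 → (1, 0, 0, 0, 4)
  clear (1,3): R1 −= (6)R3 → (0, 1, 0, 0, 0)
  clear (2,3): R2 −= (1)R3 → (0, 0, 1, 0, 2)

M[2][4] = 2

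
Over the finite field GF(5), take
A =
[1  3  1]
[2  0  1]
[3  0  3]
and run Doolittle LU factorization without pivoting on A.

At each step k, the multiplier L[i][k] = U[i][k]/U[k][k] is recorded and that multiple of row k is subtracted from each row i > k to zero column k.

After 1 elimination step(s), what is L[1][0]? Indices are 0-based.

L[1][0] = 2

k=0: U[0][0]=1
  eliminate (1,0): mult=2, new row 1: (0, 4, 4); set L[1][0]=2
  eliminate (2,0): mult=3, new row 2: (0, 1, 0); set L[2][0]=3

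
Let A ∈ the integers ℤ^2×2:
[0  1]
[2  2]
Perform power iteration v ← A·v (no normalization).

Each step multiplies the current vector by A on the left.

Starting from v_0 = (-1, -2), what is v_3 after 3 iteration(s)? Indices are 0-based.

v_0 = (-1, -2).
v_1 = A·v_0 = (-2, -6).
v_2 = A·v_1 = (-6, -16).
v_3 = A·v_2 = (-16, -44).

v_3 = (-16, -44)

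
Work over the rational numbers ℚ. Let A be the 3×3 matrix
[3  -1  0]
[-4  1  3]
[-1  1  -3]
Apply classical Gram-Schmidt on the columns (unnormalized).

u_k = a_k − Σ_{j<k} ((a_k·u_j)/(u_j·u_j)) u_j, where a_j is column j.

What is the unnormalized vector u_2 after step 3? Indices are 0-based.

Step 1: u_0 = a_0 = (3, -4, -1).
Step 2: u_1 = a_1 − (-4/13)·u_0 = (-1/13, -3/13, 9/13).
Step 3: u_2 = a_2 − (-9/26)·u_0 − (-36/7)·u_1 = (9/14, 3/7, 3/14).

u_2 = (9/14, 3/7, 3/14)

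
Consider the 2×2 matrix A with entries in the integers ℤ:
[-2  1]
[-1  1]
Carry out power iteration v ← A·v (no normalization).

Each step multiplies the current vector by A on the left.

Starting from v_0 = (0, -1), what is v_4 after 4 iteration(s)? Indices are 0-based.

v_0 = (0, -1).
v_1 = A·v_0 = (-1, -1).
v_2 = A·v_1 = (1, 0).
v_3 = A·v_2 = (-2, -1).
v_4 = A·v_3 = (3, 1).

v_4 = (3, 1)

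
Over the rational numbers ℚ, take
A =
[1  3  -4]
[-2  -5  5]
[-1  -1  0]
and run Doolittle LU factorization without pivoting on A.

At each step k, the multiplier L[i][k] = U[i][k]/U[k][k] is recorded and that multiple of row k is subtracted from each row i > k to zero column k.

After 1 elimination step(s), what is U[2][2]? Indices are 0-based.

k=0: U[0][0]=1
  eliminate (1,0): mult=-2, new row 1: (0, 1, -3); set L[1][0]=-2
  eliminate (2,0): mult=-1, new row 2: (0, 2, -4); set L[2][0]=-1

U[2][2] = -4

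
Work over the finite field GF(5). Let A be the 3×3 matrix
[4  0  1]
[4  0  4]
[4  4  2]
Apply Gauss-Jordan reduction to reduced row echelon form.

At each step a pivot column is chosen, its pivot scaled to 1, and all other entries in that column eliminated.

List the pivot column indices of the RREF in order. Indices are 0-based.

pivot columns: 0, 1, 2

step 1: normalize row 0 (÷4) = (1, 0, 4)
  row 1: subtract 4×row0 = (0, 0, 3)
  row 2: subtract 4×row0 = (0, 4, 1)
step 2: exchange rows 1,2
step 2: normalize row 1 (÷4) = (0, 1, 4)
step 3: normalize row 2 (÷3) = (0, 0, 1)
  row 0: subtract 4×row2 = (1, 0, 0)
  row 1: subtract 4×row2 = (0, 1, 0)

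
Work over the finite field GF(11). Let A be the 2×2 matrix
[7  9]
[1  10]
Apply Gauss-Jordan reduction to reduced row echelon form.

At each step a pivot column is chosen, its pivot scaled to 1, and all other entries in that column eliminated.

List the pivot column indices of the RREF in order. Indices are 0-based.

pivot columns: 0, 1

step 1: normalize row 0 (÷7) = (1, 6)
  row 1: subtract 1×row0 = (0, 4)
step 2: normalize row 1 (÷4) = (0, 1)
  row 0: subtract 6×row1 = (1, 0)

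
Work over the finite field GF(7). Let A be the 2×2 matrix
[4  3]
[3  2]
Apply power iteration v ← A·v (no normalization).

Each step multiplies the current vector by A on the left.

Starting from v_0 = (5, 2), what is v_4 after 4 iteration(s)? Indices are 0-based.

v_4 = (2, 3)

v_0 = (5, 2).
v_1 = A·v_0 = (5, 5).
v_2 = A·v_1 = (0, 4).
v_3 = A·v_2 = (5, 1).
v_4 = A·v_3 = (2, 3).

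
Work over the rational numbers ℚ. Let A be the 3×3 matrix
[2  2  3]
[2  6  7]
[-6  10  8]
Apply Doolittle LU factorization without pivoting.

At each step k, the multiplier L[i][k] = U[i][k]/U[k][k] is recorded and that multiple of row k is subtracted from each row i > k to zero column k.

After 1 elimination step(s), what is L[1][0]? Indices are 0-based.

L[1][0] = 1

[col 0] pivot 2
  R1 -= 1*R0 → (0, 4, 4)  (L[1][0] := 1)
  R2 -= -3*R0 → (0, 16, 17)  (L[2][0] := -3)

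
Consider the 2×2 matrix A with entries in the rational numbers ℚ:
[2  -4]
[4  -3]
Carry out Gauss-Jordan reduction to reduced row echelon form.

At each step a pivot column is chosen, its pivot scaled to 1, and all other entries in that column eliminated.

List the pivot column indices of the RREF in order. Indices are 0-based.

pivot columns: 0, 1

pivot(0,0)=2: scale R0 → (1, -2)
  clear (1,0): R1 −= (4)R0 → (0, 5)
pivot(1,1)=5: scale R1 → (0, 1)
  clear (0,1): R0 −= (-2)R1 → (1, 0)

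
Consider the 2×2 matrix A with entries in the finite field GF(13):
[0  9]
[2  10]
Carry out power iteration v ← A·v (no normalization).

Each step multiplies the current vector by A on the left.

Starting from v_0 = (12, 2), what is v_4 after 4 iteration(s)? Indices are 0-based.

v_0 = (12, 2).
v_1 = A·v_0 = (5, 5).
v_2 = A·v_1 = (6, 8).
v_3 = A·v_2 = (7, 1).
v_4 = A·v_3 = (9, 11).

v_4 = (9, 11)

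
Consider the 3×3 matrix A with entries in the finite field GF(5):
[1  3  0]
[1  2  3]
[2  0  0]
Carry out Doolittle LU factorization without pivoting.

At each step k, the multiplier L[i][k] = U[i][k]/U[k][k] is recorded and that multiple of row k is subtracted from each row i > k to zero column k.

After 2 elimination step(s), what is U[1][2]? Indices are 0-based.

[col 0] pivot 1
  R1 -= 1*R0 → (0, 4, 3)  (L[1][0] := 1)
  R2 -= 2*R0 → (0, 4, 0)  (L[2][0] := 2)
[col 1] pivot 4
  R2 -= 1*R1 → (0, 0, 2)  (L[2][1] := 1)

U[1][2] = 3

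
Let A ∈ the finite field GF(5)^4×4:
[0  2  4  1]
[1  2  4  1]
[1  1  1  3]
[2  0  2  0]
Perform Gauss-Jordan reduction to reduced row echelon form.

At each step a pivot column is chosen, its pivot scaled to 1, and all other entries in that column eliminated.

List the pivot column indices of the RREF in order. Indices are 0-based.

pivot(0,0): swap R0↔R1
pivot(0,0)=1: scale R0 → (1, 2, 4, 1)
  clear (2,0): R2 −= (1)R0 → (0, 4, 2, 2)
  clear (3,0): R3 −= (2)R0 → (0, 1, 4, 3)
pivot(1,1)=2: scale R1 → (0, 1, 2, 3)
  clear (0,1): R0 −= (2)R1 → (1, 0, 0, 0)
  clear (2,1): R2 −= (4)R1 → (0, 0, 4, 0)
  clear (3,1): R3 −= (1)R1 → (0, 0, 2, 0)
pivot(2,2)=4: scale R2 → (0, 0, 1, 0)
  clear (1,2): R1 −= (2)R2 → (0, 1, 0, 3)
  clear (3,2): R3 −= (2)R2 → (0, 0, 0, 0)
col 3: no nonzero at/below row 3; advance.

pivot columns: 0, 1, 2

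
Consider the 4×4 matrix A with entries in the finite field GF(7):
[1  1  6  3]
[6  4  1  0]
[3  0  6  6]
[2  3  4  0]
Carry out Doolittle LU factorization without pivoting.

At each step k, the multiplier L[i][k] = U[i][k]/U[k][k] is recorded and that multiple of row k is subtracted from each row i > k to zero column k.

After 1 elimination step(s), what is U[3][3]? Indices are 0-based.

[col 0] pivot 1
  R1 -= 6*R0 → (0, 5, 0, 3)  (L[1][0] := 6)
  R2 -= 3*R0 → (0, 4, 2, 4)  (L[2][0] := 3)
  R3 -= 2*R0 → (0, 1, 6, 1)  (L[3][0] := 2)

U[3][3] = 1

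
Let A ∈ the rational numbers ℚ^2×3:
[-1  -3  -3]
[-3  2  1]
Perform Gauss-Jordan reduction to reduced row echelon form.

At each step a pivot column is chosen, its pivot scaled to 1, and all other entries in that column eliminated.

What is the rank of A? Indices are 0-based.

rank = 2

pivot(0,0)=-1: scale R0 → (1, 3, 3)
  clear (1,0): R1 −= (-3)R0 → (0, 11, 10)
pivot(1,1)=11: scale R1 → (0, 1, 10/11)
  clear (0,1): R0 −= (3)R1 → (1, 0, 3/11)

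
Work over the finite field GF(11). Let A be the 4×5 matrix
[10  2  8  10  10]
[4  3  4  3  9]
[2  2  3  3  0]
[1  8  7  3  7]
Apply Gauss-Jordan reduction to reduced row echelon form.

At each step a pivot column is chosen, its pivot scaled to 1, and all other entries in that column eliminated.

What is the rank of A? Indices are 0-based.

pivot(0,0)=10: scale R0 → (1, 9, 3, 1, 1)
  clear (1,0): R1 −= (4)R0 → (0, 0, 3, 10, 5)
  clear (2,0): R2 −= (2)R0 → (0, 6, 8, 1, 9)
  clear (3,0): R3 −= (1)R0 → (0, 10, 4, 2, 6)
pivot(1,1): swap R1↔R2
pivot(1,1)=6: scale R1 → (0, 1, 5, 2, 7)
  clear (0,1): R0 −= (9)R1 → (1, 0, 2, 5, 4)
  clear (3,1): R3 −= (10)R1 → (0, 0, 9, 4, 2)
pivot(2,2)=3: scale R2 → (0, 0, 1, 7, 9)
  clear (0,2): R0 −= (2)R2 → (1, 0, 0, 2, 8)
  clear (1,2): R1 −= (5)R2 → (0, 1, 0, 0, 6)
  clear (3,2): R3 −= (9)R2 → (0, 0, 0, 7, 9)
pivot(3,3)=7: scale R3 → (0, 0, 0, 1, 6)
  clear (0,3): R0 −= (2)R3 → (1, 0, 0, 0, 7)
  clear (2,3): R2 −= (7)R3 → (0, 0, 1, 0, 0)

rank = 4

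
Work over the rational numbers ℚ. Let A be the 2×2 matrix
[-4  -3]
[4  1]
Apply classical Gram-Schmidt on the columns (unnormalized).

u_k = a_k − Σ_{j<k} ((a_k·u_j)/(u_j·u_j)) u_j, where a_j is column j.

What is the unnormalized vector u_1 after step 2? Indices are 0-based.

u_1 = (-1, -1)

Step 1: u_0 = a_0 = (-4, 4).
Step 2: u_1 = a_1 − (1/2)·u_0 = (-1, -1).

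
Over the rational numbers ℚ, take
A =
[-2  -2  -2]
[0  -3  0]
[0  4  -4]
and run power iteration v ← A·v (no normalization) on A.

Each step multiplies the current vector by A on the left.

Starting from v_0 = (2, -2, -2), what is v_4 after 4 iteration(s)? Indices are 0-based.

v_4 = (172, -162, 888)

v_0 = (2, -2, -2).
v_1 = A·v_0 = (4, 6, 0).
v_2 = A·v_1 = (-20, -18, 24).
v_3 = A·v_2 = (28, 54, -168).
v_4 = A·v_3 = (172, -162, 888).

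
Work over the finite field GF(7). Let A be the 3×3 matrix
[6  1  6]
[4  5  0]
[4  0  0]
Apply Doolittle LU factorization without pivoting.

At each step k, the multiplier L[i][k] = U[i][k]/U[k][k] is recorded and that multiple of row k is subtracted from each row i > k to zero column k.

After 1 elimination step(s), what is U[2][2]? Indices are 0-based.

[col 0] pivot 6
  R1 -= 3*R0 → (0, 2, 3)  (L[1][0] := 3)
  R2 -= 3*R0 → (0, 4, 3)  (L[2][0] := 3)

U[2][2] = 3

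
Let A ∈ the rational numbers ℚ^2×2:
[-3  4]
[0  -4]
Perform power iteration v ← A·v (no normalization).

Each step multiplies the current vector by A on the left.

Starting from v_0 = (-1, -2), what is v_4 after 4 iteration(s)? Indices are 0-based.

v_0 = (-1, -2).
v_1 = A·v_0 = (-5, 8).
v_2 = A·v_1 = (47, -32).
v_3 = A·v_2 = (-269, 128).
v_4 = A·v_3 = (1319, -512).

v_4 = (1319, -512)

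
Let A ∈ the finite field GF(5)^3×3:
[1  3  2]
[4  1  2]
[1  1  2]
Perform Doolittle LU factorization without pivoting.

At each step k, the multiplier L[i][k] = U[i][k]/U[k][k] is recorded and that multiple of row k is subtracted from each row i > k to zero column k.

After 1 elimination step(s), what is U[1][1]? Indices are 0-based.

[col 0] pivot 1
  R1 -= 4*R0 → (0, 4, 4)  (L[1][0] := 4)
  R2 -= 1*R0 → (0, 3, 0)  (L[2][0] := 1)

U[1][1] = 4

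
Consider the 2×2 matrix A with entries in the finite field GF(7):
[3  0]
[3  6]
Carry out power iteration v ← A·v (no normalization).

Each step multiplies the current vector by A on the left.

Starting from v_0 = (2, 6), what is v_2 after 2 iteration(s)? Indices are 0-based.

v_2 = (4, 4)

v_0 = (2, 6).
v_1 = A·v_0 = (6, 0).
v_2 = A·v_1 = (4, 4).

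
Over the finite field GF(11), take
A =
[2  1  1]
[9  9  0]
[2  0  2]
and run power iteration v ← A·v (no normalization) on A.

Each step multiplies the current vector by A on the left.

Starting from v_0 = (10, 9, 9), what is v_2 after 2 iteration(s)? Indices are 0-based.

v_2 = (10, 0, 9)

v_0 = (10, 9, 9).
v_1 = A·v_0 = (5, 6, 5).
v_2 = A·v_1 = (10, 0, 9).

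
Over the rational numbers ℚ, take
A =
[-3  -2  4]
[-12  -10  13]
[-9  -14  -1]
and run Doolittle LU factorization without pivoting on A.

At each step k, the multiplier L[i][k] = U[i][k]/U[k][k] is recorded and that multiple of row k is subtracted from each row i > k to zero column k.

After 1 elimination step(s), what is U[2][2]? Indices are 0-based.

[col 0] pivot -3
  R1 -= 4*R0 → (0, -2, -3)  (L[1][0] := 4)
  R2 -= 3*R0 → (0, -8, -13)  (L[2][0] := 3)

U[2][2] = -13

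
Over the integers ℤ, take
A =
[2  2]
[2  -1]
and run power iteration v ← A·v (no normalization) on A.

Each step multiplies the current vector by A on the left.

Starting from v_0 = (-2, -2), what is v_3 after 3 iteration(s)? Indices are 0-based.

v_0 = (-2, -2).
v_1 = A·v_0 = (-8, -2).
v_2 = A·v_1 = (-20, -14).
v_3 = A·v_2 = (-68, -26).

v_3 = (-68, -26)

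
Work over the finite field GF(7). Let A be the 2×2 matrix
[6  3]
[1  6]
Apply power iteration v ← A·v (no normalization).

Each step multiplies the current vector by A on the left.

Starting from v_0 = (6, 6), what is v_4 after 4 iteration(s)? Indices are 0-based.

v_0 = (6, 6).
v_1 = A·v_0 = (5, 0).
v_2 = A·v_1 = (2, 5).
v_3 = A·v_2 = (6, 4).
v_4 = A·v_3 = (6, 2).

v_4 = (6, 2)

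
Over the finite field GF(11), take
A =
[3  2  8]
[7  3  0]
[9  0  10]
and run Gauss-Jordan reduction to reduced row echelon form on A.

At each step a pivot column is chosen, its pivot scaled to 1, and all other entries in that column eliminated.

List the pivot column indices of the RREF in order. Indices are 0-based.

pivot columns: 0, 1, 2

[1] R0 /= 3  ⇒  (1, 8, 10)
     R1 -= 7·R0  ⇒  (0, 2, 7)
     R2 -= 9·R0  ⇒  (0, 5, 8)
[2] R1 /= 2  ⇒  (0, 1, 9)
     R0 -= 8·R1  ⇒  (1, 0, 4)
     R2 -= 5·R1  ⇒  (0, 0, 7)
[3] R2 /= 7  ⇒  (0, 0, 1)
     R0 -= 4·R2  ⇒  (1, 0, 0)
     R1 -= 9·R2  ⇒  (0, 1, 0)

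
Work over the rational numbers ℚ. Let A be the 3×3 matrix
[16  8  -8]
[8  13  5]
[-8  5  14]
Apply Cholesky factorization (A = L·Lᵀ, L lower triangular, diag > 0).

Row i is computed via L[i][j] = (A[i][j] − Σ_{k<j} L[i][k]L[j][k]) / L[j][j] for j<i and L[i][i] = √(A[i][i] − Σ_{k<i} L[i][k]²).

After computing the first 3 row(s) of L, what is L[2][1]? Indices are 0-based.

Step 1: L[0][0] = √(16) = 4.
  L[1][0] = (8) / L[0][0] = 2.
Step 2: L[1][1] = √(9) = 3.
  L[2][0] = (-8) / L[0][0] = -2.
  L[2][1] = (9) / L[1][1] = 3.
Step 3: L[2][2] = √(1) = 1.

L[2][1] = 3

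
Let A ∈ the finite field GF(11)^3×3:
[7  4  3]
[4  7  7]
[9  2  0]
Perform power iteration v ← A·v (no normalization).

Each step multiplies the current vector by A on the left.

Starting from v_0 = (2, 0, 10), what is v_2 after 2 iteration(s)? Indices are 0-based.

v_2 = (3, 1, 2)

v_0 = (2, 0, 10).
v_1 = A·v_0 = (0, 1, 7).
v_2 = A·v_1 = (3, 1, 2).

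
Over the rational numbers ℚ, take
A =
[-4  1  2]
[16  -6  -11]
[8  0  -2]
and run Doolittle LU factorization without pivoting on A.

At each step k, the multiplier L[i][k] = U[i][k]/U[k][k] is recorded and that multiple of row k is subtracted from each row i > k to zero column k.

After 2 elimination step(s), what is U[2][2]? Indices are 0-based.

U[2][2] = -1

k=0: U[0][0]=-4
  eliminate (1,0): mult=-4, new row 1: (0, -2, -3); set L[1][0]=-4
  eliminate (2,0): mult=-2, new row 2: (0, 2, 2); set L[2][0]=-2
k=1: U[1][1]=-2
  eliminate (2,1): mult=-1, new row 2: (0, 0, -1); set L[2][1]=-1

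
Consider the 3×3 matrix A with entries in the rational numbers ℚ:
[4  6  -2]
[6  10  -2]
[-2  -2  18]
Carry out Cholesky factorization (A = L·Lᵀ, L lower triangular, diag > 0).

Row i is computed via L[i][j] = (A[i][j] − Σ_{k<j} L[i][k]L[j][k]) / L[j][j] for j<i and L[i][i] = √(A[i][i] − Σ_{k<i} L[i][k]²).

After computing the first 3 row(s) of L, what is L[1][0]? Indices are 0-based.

L[1][0] = 3

Step 1: L[0][0] = √(4) = 2.
  L[1][0] = (6) / L[0][0] = 3.
Step 2: L[1][1] = √(1) = 1.
  L[2][0] = (-2) / L[0][0] = -1.
  L[2][1] = (1) / L[1][1] = 1.
Step 3: L[2][2] = √(16) = 4.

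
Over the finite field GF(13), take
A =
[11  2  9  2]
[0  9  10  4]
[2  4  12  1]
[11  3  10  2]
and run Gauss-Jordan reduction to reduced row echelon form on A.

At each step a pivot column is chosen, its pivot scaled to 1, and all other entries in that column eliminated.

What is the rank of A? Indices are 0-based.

rank = 4

pivot(0,0)=11: scale R0 → (1, 12, 2, 12)
  clear (2,0): R2 −= (2)R0 → (0, 6, 8, 3)
  clear (3,0): R3 −= (11)R0 → (0, 1, 1, 0)
pivot(1,1)=9: scale R1 → (0, 1, 4, 12)
  clear (0,1): R0 −= (12)R1 → (1, 0, 6, 11)
  clear (2,1): R2 −= (6)R1 → (0, 0, 10, 9)
  clear (3,1): R3 −= (1)R1 → (0, 0, 10, 1)
pivot(2,2)=10: scale R2 → (0, 0, 1, 10)
  clear (0,2): R0 −= (6)R2 → (1, 0, 0, 3)
  clear (1,2): R1 −= (4)R2 → (0, 1, 0, 11)
  clear (3,2): R3 −= (10)R2 → (0, 0, 0, 5)
pivot(3,3)=5: scale R3 → (0, 0, 0, 1)
  clear (0,3): R0 −= (3)R3 → (1, 0, 0, 0)
  clear (1,3): R1 −= (11)R3 → (0, 1, 0, 0)
  clear (2,3): R2 −= (10)R3 → (0, 0, 1, 0)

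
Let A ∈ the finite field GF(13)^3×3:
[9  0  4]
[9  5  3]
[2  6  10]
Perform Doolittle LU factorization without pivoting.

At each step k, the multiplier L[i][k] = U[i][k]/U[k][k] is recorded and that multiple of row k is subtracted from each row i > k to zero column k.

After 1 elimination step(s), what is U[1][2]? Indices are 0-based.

[col 0] pivot 9
  R1 -= 1*R0 → (0, 5, 12)  (L[1][0] := 1)
  R2 -= 6*R0 → (0, 6, 12)  (L[2][0] := 6)

U[1][2] = 12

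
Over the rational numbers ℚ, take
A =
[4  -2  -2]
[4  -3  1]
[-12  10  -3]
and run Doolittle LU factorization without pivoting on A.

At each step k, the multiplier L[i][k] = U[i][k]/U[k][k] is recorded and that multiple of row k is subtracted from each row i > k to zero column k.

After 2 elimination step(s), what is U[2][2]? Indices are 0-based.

k=0: U[0][0]=4
  eliminate (1,0): mult=1, new row 1: (0, -1, 3); set L[1][0]=1
  eliminate (2,0): mult=-3, new row 2: (0, 4, -9); set L[2][0]=-3
k=1: U[1][1]=-1
  eliminate (2,1): mult=-4, new row 2: (0, 0, 3); set L[2][1]=-4

U[2][2] = 3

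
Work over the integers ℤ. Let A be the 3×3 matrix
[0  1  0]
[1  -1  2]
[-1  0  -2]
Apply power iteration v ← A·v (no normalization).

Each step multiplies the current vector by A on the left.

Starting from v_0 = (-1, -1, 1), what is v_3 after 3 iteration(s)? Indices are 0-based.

v_3 = (-5, 13, -8)

v_0 = (-1, -1, 1).
v_1 = A·v_0 = (-1, 2, -1).
v_2 = A·v_1 = (2, -5, 3).
v_3 = A·v_2 = (-5, 13, -8).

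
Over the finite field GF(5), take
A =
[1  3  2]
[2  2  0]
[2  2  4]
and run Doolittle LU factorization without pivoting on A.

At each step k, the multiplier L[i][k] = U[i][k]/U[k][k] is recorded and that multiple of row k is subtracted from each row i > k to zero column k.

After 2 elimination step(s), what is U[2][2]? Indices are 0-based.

Step 1: pivot at (0,0) is 1.
  row1 ← row1 − (2)·row0  ⇒  L[1][0]=2, U row1=(0, 1, 1)
  row2 ← row2 − (2)·row0  ⇒  L[2][0]=2, U row2=(0, 1, 0)
Step 2: pivot at (1,1) is 1.
  row2 ← row2 − (1)·row1  ⇒  L[2][1]=1, U row2=(0, 0, 4)

U[2][2] = 4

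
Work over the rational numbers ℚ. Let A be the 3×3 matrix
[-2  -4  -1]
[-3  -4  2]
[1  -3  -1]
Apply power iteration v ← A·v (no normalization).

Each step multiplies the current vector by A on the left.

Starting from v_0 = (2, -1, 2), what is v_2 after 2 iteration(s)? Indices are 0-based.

v_0 = (2, -1, 2).
v_1 = A·v_0 = (-2, 2, 3).
v_2 = A·v_1 = (-7, 4, -11).

v_2 = (-7, 4, -11)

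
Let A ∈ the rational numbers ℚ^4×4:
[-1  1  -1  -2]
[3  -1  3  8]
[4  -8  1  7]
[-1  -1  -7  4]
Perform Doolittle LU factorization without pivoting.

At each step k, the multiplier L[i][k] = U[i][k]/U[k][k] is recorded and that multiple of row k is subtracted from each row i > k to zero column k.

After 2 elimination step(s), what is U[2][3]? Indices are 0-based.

Step 1: pivot at (0,0) is -1.
  row1 ← row1 − (-3)·row0  ⇒  L[1][0]=-3, U row1=(0, 2, 0, 2)
  row2 ← row2 − (-4)·row0  ⇒  L[2][0]=-4, U row2=(0, -4, -3, -1)
  row3 ← row3 − (1)·row0  ⇒  L[3][0]=1, U row3=(0, -2, -6, 6)
Step 2: pivot at (1,1) is 2.
  row2 ← row2 − (-2)·row1  ⇒  L[2][1]=-2, U row2=(0, 0, -3, 3)
  row3 ← row3 − (-1)·row1  ⇒  L[3][1]=-1, U row3=(0, 0, -6, 8)

U[2][3] = 3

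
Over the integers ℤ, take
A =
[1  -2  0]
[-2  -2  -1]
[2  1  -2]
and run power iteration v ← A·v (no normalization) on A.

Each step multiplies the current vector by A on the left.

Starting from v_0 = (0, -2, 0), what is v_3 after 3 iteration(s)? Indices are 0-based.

v_3 = (24, 20, -54)

v_0 = (0, -2, 0).
v_1 = A·v_0 = (4, 4, -2).
v_2 = A·v_1 = (-4, -14, 16).
v_3 = A·v_2 = (24, 20, -54).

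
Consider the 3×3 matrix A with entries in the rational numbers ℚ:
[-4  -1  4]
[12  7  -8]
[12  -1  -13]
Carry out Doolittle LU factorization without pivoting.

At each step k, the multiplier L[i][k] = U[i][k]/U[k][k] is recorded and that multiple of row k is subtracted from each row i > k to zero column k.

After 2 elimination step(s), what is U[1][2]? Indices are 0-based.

U[1][2] = 4

[col 0] pivot -4
  R1 -= -3*R0 → (0, 4, 4)  (L[1][0] := -3)
  R2 -= -3*R0 → (0, -4, -1)  (L[2][0] := -3)
[col 1] pivot 4
  R2 -= -1*R1 → (0, 0, 3)  (L[2][1] := -1)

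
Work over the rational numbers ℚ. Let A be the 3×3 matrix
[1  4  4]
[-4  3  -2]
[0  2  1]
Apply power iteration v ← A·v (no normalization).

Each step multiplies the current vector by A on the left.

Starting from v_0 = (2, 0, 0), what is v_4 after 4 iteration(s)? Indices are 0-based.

v_0 = (2, 0, 0).
v_1 = A·v_0 = (2, -8, 0).
v_2 = A·v_1 = (-30, -32, -16).
v_3 = A·v_2 = (-222, 56, -80).
v_4 = A·v_3 = (-318, 1216, 32).

v_4 = (-318, 1216, 32)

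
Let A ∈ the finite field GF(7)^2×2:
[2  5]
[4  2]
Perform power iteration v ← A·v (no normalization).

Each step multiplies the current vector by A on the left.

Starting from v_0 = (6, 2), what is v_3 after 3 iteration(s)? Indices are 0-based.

v_0 = (6, 2).
v_1 = A·v_0 = (1, 0).
v_2 = A·v_1 = (2, 4).
v_3 = A·v_2 = (3, 2).

v_3 = (3, 2)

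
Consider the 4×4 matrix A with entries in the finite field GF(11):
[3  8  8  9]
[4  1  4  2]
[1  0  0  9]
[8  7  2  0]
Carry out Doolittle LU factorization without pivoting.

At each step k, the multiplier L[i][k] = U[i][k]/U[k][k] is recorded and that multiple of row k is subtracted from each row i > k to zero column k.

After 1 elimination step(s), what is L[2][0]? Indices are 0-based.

L[2][0] = 4

Step 1: pivot at (0,0) is 3.
  row1 ← row1 − (5)·row0  ⇒  L[1][0]=5, U row1=(0, 5, 8, 1)
  row2 ← row2 − (4)·row0  ⇒  L[2][0]=4, U row2=(0, 1, 1, 6)
  row3 ← row3 − (10)·row0  ⇒  L[3][0]=10, U row3=(0, 4, 10, 9)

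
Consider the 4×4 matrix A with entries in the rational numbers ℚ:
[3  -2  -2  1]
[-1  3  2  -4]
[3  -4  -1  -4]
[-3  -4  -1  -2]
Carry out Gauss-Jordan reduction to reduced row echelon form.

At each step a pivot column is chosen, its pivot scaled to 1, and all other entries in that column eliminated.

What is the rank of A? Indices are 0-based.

[1] R0 /= 3  ⇒  (1, -2/3, -2/3, 1/3)
     R1 -= -1·R0  ⇒  (0, 7/3, 4/3, -11/3)
     R2 -= 3·R0  ⇒  (0, -2, 1, -5)
     R3 -= -3·R0  ⇒  (0, -6, -3, -1)
[2] R1 /= 7/3  ⇒  (0, 1, 4/7, -11/7)
     R0 -= -2/3·R1  ⇒  (1, 0, -2/7, -5/7)
     R2 -= -2·R1  ⇒  (0, 0, 15/7, -57/7)
     R3 -= -6·R1  ⇒  (0, 0, 3/7, -73/7)
[3] R2 /= 15/7  ⇒  (0, 0, 1, -19/5)
     R0 -= -2/7·R2  ⇒  (1, 0, 0, -9/5)
     R1 -= 4/7·R2  ⇒  (0, 1, 0, 3/5)
     R3 -= 3/7·R2  ⇒  (0, 0, 0, -44/5)
[4] R3 /= -44/5  ⇒  (0, 0, 0, 1)
     R0 -= -9/5·R3  ⇒  (1, 0, 0, 0)
     R1 -= 3/5·R3  ⇒  (0, 1, 0, 0)
     R2 -= -19/5·R3  ⇒  (0, 0, 1, 0)

rank = 4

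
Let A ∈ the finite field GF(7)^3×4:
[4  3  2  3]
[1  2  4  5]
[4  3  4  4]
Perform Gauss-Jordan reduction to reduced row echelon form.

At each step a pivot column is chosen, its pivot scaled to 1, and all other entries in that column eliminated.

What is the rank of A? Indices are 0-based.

rank = 3

step 1: normalize row 0 (÷4) = (1, 6, 4, 6)
  row 1: subtract 1×row0 = (0, 3, 0, 6)
  row 2: subtract 4×row0 = (0, 0, 2, 1)
step 2: normalize row 1 (÷3) = (0, 1, 0, 2)
  row 0: subtract 6×row1 = (1, 0, 4, 1)
step 3: normalize row 2 (÷2) = (0, 0, 1, 4)
  row 0: subtract 4×row2 = (1, 0, 0, 6)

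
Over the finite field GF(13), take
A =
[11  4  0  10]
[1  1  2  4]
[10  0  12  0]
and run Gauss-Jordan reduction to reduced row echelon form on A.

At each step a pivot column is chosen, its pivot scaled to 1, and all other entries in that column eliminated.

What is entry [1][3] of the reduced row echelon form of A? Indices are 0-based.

M[1][3] = 11

pivot(0,0)=11: scale R0 → (1, 11, 0, 8)
  clear (1,0): R1 −= (1)R0 → (0, 3, 2, 9)
  clear (2,0): R2 −= (10)R0 → (0, 7, 12, 11)
pivot(1,1)=3: scale R1 → (0, 1, 5, 3)
  clear (0,1): R0 −= (11)R1 → (1, 0, 10, 1)
  clear (2,1): R2 −= (7)R1 → (0, 0, 3, 3)
pivot(2,2)=3: scale R2 → (0, 0, 1, 1)
  clear (0,2): R0 −= (10)R2 → (1, 0, 0, 4)
  clear (1,2): R1 −= (5)R2 → (0, 1, 0, 11)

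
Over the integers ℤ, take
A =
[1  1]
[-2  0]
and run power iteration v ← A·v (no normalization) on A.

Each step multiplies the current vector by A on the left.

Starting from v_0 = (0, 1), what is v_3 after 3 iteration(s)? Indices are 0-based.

v_3 = (-1, -2)

v_0 = (0, 1).
v_1 = A·v_0 = (1, 0).
v_2 = A·v_1 = (1, -2).
v_3 = A·v_2 = (-1, -2).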